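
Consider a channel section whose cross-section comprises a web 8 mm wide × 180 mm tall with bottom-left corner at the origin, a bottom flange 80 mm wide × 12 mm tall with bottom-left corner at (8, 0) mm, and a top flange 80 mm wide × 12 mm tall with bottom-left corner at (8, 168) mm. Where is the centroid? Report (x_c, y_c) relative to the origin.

Part | A | x̄ᵢ | ȳᵢ | A·x̄ᵢ | A·ȳᵢ
web | 1440.00 | 4.00 | 90.00 | 5760.00 | 129600.00
bottom flange | 960.00 | 48.00 | 6.00 | 46080.00 | 5760.00
top flange | 960.00 | 48.00 | 174.00 | 46080.00 | 167040.00
Σ | 3360.00 |  |  | 97920.00 | 302400.00
x_c = 97920.00 / 3360.00 = 29.14 mm
y_c = 302400.00 / 3360.00 = 90.00 mm

x_c = 29.14 mm, y_c = 90.00 mm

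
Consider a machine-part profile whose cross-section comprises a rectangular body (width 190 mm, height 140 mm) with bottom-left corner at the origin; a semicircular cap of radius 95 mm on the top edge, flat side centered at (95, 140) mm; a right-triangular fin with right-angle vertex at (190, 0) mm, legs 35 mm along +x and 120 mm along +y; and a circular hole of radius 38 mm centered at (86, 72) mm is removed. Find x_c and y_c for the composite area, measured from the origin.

Part | A | x̄ᵢ | ȳᵢ | A·x̄ᵢ | A·ȳᵢ
rectangular body | 26600.00 | 95.00 | 70.00 | 2527000.00 | 1862000.00
semicircular top | 14176.44 | 95.00 | 180.32 | 1346761.50 | 2556284.49
triangular fin | 2100.00 | 201.67 | 40.00 | 423500.00 | 84000.00
hole | -4536.46 | 86.00 | 72.00 | -390135.54 | -326625.11
Σ | 38339.98 |  |  | 3907125.96 | 4175659.39
x_c = 3907125.96 / 38339.98 = 101.91 mm
y_c = 4175659.39 / 38339.98 = 108.91 mm

x_c = 101.91 mm, y_c = 108.91 mm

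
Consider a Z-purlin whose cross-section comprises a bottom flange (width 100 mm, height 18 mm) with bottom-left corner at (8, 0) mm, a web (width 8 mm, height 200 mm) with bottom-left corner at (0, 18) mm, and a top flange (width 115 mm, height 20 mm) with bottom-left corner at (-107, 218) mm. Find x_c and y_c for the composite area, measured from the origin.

Part | A | x̄ᵢ | ȳᵢ | A·x̄ᵢ | A·ȳᵢ
bottom flange | 1800.00 | 58.00 | 9.00 | 104400.00 | 16200.00
web | 1600.00 | 4.00 | 118.00 | 6400.00 | 188800.00
top flange | 2300.00 | -49.50 | 228.00 | -113850.00 | 524400.00
Σ | 5700.00 |  |  | -3050.00 | 729400.00
x_c = -3050.00 / 5700.00 = -0.54 mm
y_c = 729400.00 / 5700.00 = 127.96 mm

x_c = -0.54 mm, y_c = 127.96 mm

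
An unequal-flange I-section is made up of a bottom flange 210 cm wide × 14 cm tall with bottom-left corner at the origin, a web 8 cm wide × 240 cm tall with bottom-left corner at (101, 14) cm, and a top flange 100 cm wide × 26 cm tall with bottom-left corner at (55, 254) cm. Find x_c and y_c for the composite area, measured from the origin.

x_c = 105.00 cm, y_c = 130.30 cm

bottom flange: A = 210 × 14 = 2940.00, centroid at (105.00, 7.00).
web: A = 8 × 240 = 1920.00, centroid at (105.00, 134.00).
top flange: A = 100 × 26 = 2600.00, centroid at (105.00, 267.00).
ΣA = 7460.00 cm², ΣAx_c = 783300.00 cm³, ΣAy_c = 972060.00 cm³.
x_c = 783300.00/7460.00 = 105.00 cm; y_c = 972060.00/7460.00 = 130.30 cm.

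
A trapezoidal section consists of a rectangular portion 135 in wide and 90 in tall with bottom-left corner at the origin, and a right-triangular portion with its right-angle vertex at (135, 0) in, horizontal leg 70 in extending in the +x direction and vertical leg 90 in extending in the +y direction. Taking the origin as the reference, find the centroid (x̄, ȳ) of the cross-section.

x̄ = 86.20 in, ȳ = 41.91 in

rectangular portion: A = 135 × 90 = 12150.00, centroid at (67.50, 45.00).
triangular portion: A = ½·70·90 = 3150.00, centroid at (158.33, 30.00).
ΣA = 15300.00 in²
ΣAx̄ = (12150.00)(67.50) + (3150.00)(158.33) = 1318875.00 in³
ΣAȳ = (12150.00)(45.00) + (3150.00)(30.00) = 641250.00 in³
x̄ = 1318875.00 / 15300.00 = 86.20 in
ȳ = 641250.00 / 15300.00 = 41.91 in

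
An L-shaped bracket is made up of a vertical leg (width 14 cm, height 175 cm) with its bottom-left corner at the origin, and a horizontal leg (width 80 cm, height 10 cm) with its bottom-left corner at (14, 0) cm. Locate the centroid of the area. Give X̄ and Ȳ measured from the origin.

X̄ = 18.57 cm, Ȳ = 67.19 cm

vertical leg: A = 14 × 175 = 2450.00, centroid at (7.00, 87.50).
horizontal leg: A = 80 × 10 = 800.00, centroid at (54.00, 5.00).
ΣA = 3250.00 cm², ΣAX̄ = 60350.00 cm³, ΣAȲ = 218375.00 cm³.
X̄ = 60350.00/3250.00 = 18.57 cm; Ȳ = 218375.00/3250.00 = 67.19 cm.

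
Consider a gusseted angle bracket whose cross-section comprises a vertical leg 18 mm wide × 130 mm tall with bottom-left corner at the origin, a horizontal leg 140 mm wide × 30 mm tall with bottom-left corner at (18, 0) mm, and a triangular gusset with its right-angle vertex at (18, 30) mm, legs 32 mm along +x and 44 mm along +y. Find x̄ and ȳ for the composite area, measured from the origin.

x̄ = 56.71 mm, ȳ = 34.03 mm

Part | A | x̄ᵢ | ȳᵢ | A·x̄ᵢ | A·ȳᵢ
vertical leg | 2340.00 | 9.00 | 65.00 | 21060.00 | 152100.00
horizontal leg | 4200.00 | 88.00 | 15.00 | 369600.00 | 63000.00
gusset | 704.00 | 28.67 | 44.67 | 20181.33 | 31445.33
Σ | 7244.00 |  |  | 410841.33 | 246545.33
x̄ = 410841.33 / 7244.00 = 56.71 mm
ȳ = 246545.33 / 7244.00 = 34.03 mm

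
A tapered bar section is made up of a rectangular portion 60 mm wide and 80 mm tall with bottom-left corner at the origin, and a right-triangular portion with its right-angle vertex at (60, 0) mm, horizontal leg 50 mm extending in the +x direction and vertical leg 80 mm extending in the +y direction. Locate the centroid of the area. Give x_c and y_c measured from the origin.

x_c = 43.73 mm, y_c = 36.08 mm

Part | A | x̄ᵢ | ȳᵢ | A·x̄ᵢ | A·ȳᵢ
rectangular portion | 4800.00 | 30.00 | 40.00 | 144000.00 | 192000.00
triangular portion | 2000.00 | 76.67 | 26.67 | 153333.33 | 53333.33
Σ | 6800.00 |  |  | 297333.33 | 245333.33
x_c = 297333.33 / 6800.00 = 43.73 mm
y_c = 245333.33 / 6800.00 = 36.08 mm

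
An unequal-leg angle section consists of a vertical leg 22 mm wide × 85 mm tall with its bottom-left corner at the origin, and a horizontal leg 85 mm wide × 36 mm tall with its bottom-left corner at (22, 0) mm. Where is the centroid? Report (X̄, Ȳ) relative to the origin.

vertical leg: A = 22 × 85 = 1870.00, centroid at (11.00, 42.50).
horizontal leg: A = 85 × 36 = 3060.00, centroid at (64.50, 18.00).
ΣA = 4930.00 mm², ΣAX̄ = 217940.00 mm³, ΣAȲ = 134555.00 mm³.
X̄ = 217940.00/4930.00 = 44.21 mm; Ȳ = 134555.00/4930.00 = 27.29 mm.

X̄ = 44.21 mm, Ȳ = 27.29 mm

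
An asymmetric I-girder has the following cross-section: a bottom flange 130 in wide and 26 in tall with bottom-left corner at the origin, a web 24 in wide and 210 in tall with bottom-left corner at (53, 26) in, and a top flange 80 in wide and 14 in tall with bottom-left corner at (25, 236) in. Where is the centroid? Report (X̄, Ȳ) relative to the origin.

X̄ = 65.00 in, Ȳ = 102.34 in

bottom flange: A = 130 × 26 = 3380.00, centroid at (65.00, 13.00).
web: A = 24 × 210 = 5040.00, centroid at (65.00, 131.00).
top flange: A = 80 × 14 = 1120.00, centroid at (65.00, 243.00).
ΣA = 9540.00 in²
ΣAX̄ = (3380.00)(65.00) + (5040.00)(65.00) + (1120.00)(65.00) = 620100.00 in³
ΣAȲ = (3380.00)(13.00) + (5040.00)(131.00) + (1120.00)(243.00) = 976340.00 in³
X̄ = 620100.00 / 9540.00 = 65.00 in
Ȳ = 976340.00 / 9540.00 = 102.34 in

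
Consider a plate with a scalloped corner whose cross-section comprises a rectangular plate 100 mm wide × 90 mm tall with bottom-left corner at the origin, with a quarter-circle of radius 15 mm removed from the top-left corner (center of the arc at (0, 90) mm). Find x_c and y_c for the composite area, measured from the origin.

x_c = 50.87 mm, y_c = 44.23 mm

Part | A | x̄ᵢ | ȳᵢ | A·x̄ᵢ | A·ȳᵢ
plate | 9000.00 | 50.00 | 45.00 | 450000.00 | 405000.00
removed quarter-circle | -176.71 | 6.37 | 83.63 | -1125.00 | -14779.31
Σ | 8823.29 |  |  | 448875.00 | 390220.69
x_c = 448875.00 / 8823.29 = 50.87 mm
y_c = 390220.69 / 8823.29 = 44.23 mm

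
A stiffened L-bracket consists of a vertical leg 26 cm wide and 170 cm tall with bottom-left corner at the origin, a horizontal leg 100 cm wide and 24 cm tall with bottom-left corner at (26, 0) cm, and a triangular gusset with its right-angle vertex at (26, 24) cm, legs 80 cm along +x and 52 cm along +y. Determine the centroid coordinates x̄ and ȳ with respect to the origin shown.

x̄ = 39.26 cm, ȳ = 55.11 cm

vertical leg: A = 26 × 170 = 4420.00, centroid at (13.00, 85.00).
horizontal leg: A = 100 × 24 = 2400.00, centroid at (76.00, 12.00).
gusset: A = ½·80·52 = 2080.00, centroid at (52.67, 41.33).
ΣA = 8900.00 cm²
ΣAx̄ = (4420.00)(13.00) + (2400.00)(76.00) + (2080.00)(52.67) = 349406.67 cm³
ΣAȳ = (4420.00)(85.00) + (2400.00)(12.00) + (2080.00)(41.33) = 490473.33 cm³
x̄ = 349406.67 / 8900.00 = 39.26 cm
ȳ = 490473.33 / 8900.00 = 55.11 cm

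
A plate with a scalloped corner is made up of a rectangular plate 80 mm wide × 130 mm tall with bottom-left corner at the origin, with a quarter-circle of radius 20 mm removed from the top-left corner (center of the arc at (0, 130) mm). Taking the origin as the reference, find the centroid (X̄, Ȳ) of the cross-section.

plate: A = 80 × 130 = 10400.00, centroid at (40.00, 65.00).
removed quarter-circle: A = −¼π·20² = -314.16, centroid at (8.49, 121.51).
ΣA = 10085.84 mm², ΣAX̄ = 413333.33 mm³, ΣAȲ = 637825.96 mm³.
X̄ = 413333.33/10085.84 = 40.98 mm; Ȳ = 637825.96/10085.84 = 63.24 mm.

X̄ = 40.98 mm, Ȳ = 63.24 mm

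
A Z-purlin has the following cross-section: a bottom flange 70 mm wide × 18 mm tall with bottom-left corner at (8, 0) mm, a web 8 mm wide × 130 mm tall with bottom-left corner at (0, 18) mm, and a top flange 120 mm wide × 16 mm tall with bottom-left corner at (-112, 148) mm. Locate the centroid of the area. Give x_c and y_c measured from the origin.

Part | A | x̄ᵢ | ȳᵢ | A·x̄ᵢ | A·ȳᵢ
bottom flange | 1260.00 | 43.00 | 9.00 | 54180.00 | 11340.00
web | 1040.00 | 4.00 | 83.00 | 4160.00 | 86320.00
top flange | 1920.00 | -52.00 | 156.00 | -99840.00 | 299520.00
Σ | 4220.00 |  |  | -41500.00 | 397180.00
x_c = -41500.00 / 4220.00 = -9.83 mm
y_c = 397180.00 / 4220.00 = 94.12 mm

x_c = -9.83 mm, y_c = 94.12 mm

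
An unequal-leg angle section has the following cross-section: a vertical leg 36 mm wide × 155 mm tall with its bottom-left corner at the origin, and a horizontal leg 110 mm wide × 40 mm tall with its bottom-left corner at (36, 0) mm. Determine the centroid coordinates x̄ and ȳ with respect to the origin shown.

vertical leg: A = 36 × 155 = 5580.00, centroid at (18.00, 77.50).
horizontal leg: A = 110 × 40 = 4400.00, centroid at (91.00, 20.00).
ΣA = 9980.00 mm²
ΣAx̄ = (5580.00)(18.00) + (4400.00)(91.00) = 500840.00 mm³
ΣAȳ = (5580.00)(77.50) + (4400.00)(20.00) = 520450.00 mm³
x̄ = 500840.00 / 9980.00 = 50.18 mm
ȳ = 520450.00 / 9980.00 = 52.15 mm

x̄ = 50.18 mm, ȳ = 52.15 mm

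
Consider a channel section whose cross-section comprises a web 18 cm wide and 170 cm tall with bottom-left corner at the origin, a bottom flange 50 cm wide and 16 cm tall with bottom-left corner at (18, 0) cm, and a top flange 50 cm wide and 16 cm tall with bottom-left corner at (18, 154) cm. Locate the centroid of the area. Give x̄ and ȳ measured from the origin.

web: A = 18 × 170 = 3060.00, centroid at (9.00, 85.00).
bottom flange: A = 50 × 16 = 800.00, centroid at (43.00, 8.00).
top flange: A = 50 × 16 = 800.00, centroid at (43.00, 162.00).
ΣA = 4660.00 cm², ΣAx̄ = 96340.00 cm³, ΣAȳ = 396100.00 cm³.
x̄ = 96340.00/4660.00 = 20.67 cm; ȳ = 396100.00/4660.00 = 85.00 cm.

x̄ = 20.67 cm, ȳ = 85.00 cm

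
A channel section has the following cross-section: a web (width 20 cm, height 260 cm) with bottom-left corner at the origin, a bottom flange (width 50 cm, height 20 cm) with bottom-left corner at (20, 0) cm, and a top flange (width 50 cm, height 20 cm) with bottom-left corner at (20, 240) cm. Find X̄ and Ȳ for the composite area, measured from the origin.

Part | A | x̄ᵢ | ȳᵢ | A·x̄ᵢ | A·ȳᵢ
web | 5200.00 | 10.00 | 130.00 | 52000.00 | 676000.00
bottom flange | 1000.00 | 45.00 | 10.00 | 45000.00 | 10000.00
top flange | 1000.00 | 45.00 | 250.00 | 45000.00 | 250000.00
Σ | 7200.00 |  |  | 142000.00 | 936000.00
X̄ = 142000.00 / 7200.00 = 19.72 cm
Ȳ = 936000.00 / 7200.00 = 130.00 cm

X̄ = 19.72 cm, Ȳ = 130.00 cm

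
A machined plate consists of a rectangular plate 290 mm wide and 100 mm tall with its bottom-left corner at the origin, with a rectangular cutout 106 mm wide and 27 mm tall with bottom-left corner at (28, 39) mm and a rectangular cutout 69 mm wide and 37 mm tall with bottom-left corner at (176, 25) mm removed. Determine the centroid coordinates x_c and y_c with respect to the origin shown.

x_c = 145.68 mm, y_c = 50.40 mm

plate: A = 290 × 100 = 29000.00, centroid at (145.00, 50.00).
hole 1: A = −(106 × 27) = -2862.00, centroid at (81.00, 52.50).
hole 2: A = −(69 × 37) = -2553.00, centroid at (210.50, 43.50).
ΣA = 23585.00 mm², ΣAx_c = 3435771.50 mm³, ΣAy_c = 1188689.50 mm³.
x_c = 3435771.50/23585.00 = 145.68 mm; y_c = 1188689.50/23585.00 = 50.40 mm.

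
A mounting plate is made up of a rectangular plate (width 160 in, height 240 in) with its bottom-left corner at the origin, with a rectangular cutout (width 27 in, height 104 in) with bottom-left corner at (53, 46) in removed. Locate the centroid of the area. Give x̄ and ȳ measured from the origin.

x̄ = 81.07 in, ȳ = 121.74 in

Part | A | x̄ᵢ | ȳᵢ | A·x̄ᵢ | A·ȳᵢ
plate | 38400.00 | 80.00 | 120.00 | 3072000.00 | 4608000.00
hole | -2808.00 | 66.50 | 98.00 | -186732.00 | -275184.00
Σ | 35592.00 |  |  | 2885268.00 | 4332816.00
x̄ = 2885268.00 / 35592.00 = 81.07 in
ȳ = 4332816.00 / 35592.00 = 121.74 in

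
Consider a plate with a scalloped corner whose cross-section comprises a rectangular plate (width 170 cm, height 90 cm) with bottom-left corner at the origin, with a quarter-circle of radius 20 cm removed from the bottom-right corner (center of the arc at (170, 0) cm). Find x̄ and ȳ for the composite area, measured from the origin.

x̄ = 83.40 cm, ȳ = 45.77 cm

plate: A = 170 × 90 = 15300.00, centroid at (85.00, 45.00).
removed quarter-circle: A = −¼π·20² = -314.16, centroid at (161.51, 8.49).
ΣA = 14985.84 cm², ΣAx̄ = 1249759.59 cm³, ΣAȳ = 685833.33 cm³.
x̄ = 1249759.59/14985.84 = 83.40 cm; ȳ = 685833.33/14985.84 = 45.77 cm.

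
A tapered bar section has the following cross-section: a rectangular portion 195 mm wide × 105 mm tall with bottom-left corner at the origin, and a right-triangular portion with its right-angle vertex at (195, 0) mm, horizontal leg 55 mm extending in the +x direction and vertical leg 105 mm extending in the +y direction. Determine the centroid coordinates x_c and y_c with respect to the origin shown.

rectangular portion: A = 195 × 105 = 20475.00, centroid at (97.50, 52.50).
triangular portion: A = ½·55·105 = 2887.50, centroid at (213.33, 35.00).
ΣA = 23362.50 mm²
ΣAx_c = (20475.00)(97.50) + (2887.50)(213.33) = 2612312.50 mm³
ΣAy_c = (20475.00)(52.50) + (2887.50)(35.00) = 1176000.00 mm³
x_c = 2612312.50 / 23362.50 = 111.82 mm
y_c = 1176000.00 / 23362.50 = 50.34 mm

x_c = 111.82 mm, y_c = 50.34 mm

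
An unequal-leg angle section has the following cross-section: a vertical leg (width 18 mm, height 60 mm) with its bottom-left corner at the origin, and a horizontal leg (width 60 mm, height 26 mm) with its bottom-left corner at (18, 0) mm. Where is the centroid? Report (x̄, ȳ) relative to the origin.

x̄ = 32.05 mm, ȳ = 19.95 mm

vertical leg: A = 18 × 60 = 1080.00, centroid at (9.00, 30.00).
horizontal leg: A = 60 × 26 = 1560.00, centroid at (48.00, 13.00).
ΣA = 2640.00 mm², ΣAx̄ = 84600.00 mm³, ΣAȳ = 52680.00 mm³.
x̄ = 84600.00/2640.00 = 32.05 mm; ȳ = 52680.00/2640.00 = 19.95 mm.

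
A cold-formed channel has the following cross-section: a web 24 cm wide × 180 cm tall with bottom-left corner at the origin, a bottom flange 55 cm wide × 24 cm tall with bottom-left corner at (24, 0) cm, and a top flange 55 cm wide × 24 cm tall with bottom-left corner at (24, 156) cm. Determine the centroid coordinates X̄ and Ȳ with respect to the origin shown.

X̄ = 26.98 cm, Ȳ = 90.00 cm

Part | A | x̄ᵢ | ȳᵢ | A·x̄ᵢ | A·ȳᵢ
web | 4320.00 | 12.00 | 90.00 | 51840.00 | 388800.00
bottom flange | 1320.00 | 51.50 | 12.00 | 67980.00 | 15840.00
top flange | 1320.00 | 51.50 | 168.00 | 67980.00 | 221760.00
Σ | 6960.00 |  |  | 187800.00 | 626400.00
X̄ = 187800.00 / 6960.00 = 26.98 cm
Ȳ = 626400.00 / 6960.00 = 90.00 cm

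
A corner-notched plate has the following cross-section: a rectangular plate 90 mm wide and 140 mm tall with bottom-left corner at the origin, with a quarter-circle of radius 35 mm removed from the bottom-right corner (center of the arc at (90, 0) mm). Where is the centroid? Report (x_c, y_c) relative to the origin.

x_c = 42.51 mm, y_c = 74.56 mm

plate: A = 90 × 140 = 12600.00, centroid at (45.00, 70.00).
removed quarter-circle: A = −¼π·35² = -962.11, centroid at (75.15, 14.85).
ΣA = 11637.89 mm², ΣAx_c = 494701.52 mm³, ΣAy_c = 867708.33 mm³.
x_c = 494701.52/11637.89 = 42.51 mm; y_c = 867708.33/11637.89 = 74.56 mm.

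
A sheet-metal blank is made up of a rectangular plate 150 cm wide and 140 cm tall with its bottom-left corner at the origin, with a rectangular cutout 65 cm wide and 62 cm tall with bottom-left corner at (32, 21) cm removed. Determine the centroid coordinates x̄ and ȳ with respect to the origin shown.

x̄ = 77.49 cm, ȳ = 74.27 cm

Part | A | x̄ᵢ | ȳᵢ | A·x̄ᵢ | A·ȳᵢ
plate | 21000.00 | 75.00 | 70.00 | 1575000.00 | 1470000.00
hole | -4030.00 | 64.50 | 52.00 | -259935.00 | -209560.00
Σ | 16970.00 |  |  | 1315065.00 | 1260440.00
x̄ = 1315065.00 / 16970.00 = 77.49 cm
ȳ = 1260440.00 / 16970.00 = 74.27 cm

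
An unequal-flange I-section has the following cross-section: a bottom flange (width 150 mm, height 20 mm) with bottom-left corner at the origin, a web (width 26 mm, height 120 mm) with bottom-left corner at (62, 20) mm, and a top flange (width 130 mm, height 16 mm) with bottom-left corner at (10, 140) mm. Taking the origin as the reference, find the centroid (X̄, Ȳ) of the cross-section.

bottom flange: A = 150 × 20 = 3000.00, centroid at (75.00, 10.00).
web: A = 26 × 120 = 3120.00, centroid at (75.00, 80.00).
top flange: A = 130 × 16 = 2080.00, centroid at (75.00, 148.00).
ΣA = 8200.00 mm²
ΣAX̄ = (3000.00)(75.00) + (3120.00)(75.00) + (2080.00)(75.00) = 615000.00 mm³
ΣAȲ = (3000.00)(10.00) + (3120.00)(80.00) + (2080.00)(148.00) = 587440.00 mm³
X̄ = 615000.00 / 8200.00 = 75.00 mm
Ȳ = 587440.00 / 8200.00 = 71.64 mm

X̄ = 75.00 mm, Ȳ = 71.64 mm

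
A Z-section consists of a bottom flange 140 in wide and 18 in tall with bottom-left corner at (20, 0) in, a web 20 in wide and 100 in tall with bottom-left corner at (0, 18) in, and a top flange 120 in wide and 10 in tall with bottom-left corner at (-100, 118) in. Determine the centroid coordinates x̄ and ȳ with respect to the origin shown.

Part | A | x̄ᵢ | ȳᵢ | A·x̄ᵢ | A·ȳᵢ
bottom flange | 2520.00 | 90.00 | 9.00 | 226800.00 | 22680.00
web | 2000.00 | 10.00 | 68.00 | 20000.00 | 136000.00
top flange | 1200.00 | -40.00 | 123.00 | -48000.00 | 147600.00
Σ | 5720.00 |  |  | 198800.00 | 306280.00
x̄ = 198800.00 / 5720.00 = 34.76 in
ȳ = 306280.00 / 5720.00 = 53.55 in

x̄ = 34.76 in, ȳ = 53.55 in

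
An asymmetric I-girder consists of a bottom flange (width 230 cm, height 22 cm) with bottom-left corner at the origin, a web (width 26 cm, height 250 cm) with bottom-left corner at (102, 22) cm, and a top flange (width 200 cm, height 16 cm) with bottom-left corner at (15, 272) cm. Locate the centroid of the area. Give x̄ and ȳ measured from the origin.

bottom flange: A = 230 × 22 = 5060.00, centroid at (115.00, 11.00).
web: A = 26 × 250 = 6500.00, centroid at (115.00, 147.00).
top flange: A = 200 × 16 = 3200.00, centroid at (115.00, 280.00).
ΣA = 14760.00 cm², ΣAx̄ = 1697400.00 cm³, ΣAȳ = 1907160.00 cm³.
x̄ = 1697400.00/14760.00 = 115.00 cm; ȳ = 1907160.00/14760.00 = 129.21 cm.

x̄ = 115.00 cm, ȳ = 129.21 cm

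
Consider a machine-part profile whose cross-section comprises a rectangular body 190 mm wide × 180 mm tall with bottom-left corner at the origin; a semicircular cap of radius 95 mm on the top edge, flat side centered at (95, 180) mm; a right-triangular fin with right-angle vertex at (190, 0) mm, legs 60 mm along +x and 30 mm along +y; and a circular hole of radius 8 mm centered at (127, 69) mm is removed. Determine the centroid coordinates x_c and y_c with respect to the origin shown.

x_c = 96.98 mm, y_c = 126.26 mm

Part | A | x̄ᵢ | ȳᵢ | A·x̄ᵢ | A·ȳᵢ
rectangular body | 34200.00 | 95.00 | 90.00 | 3249000.00 | 3078000.00
semicircular top | 14176.44 | 95.00 | 220.32 | 1346761.50 | 3123341.97
triangular fin | 900.00 | 210.00 | 10.00 | 189000.00 | 9000.00
hole | -201.06 | 127.00 | 69.00 | -25534.87 | -13873.27
Σ | 49075.37 |  |  | 4759226.64 | 6196468.69
x_c = 4759226.64 / 49075.37 = 96.98 mm
y_c = 6196468.69 / 49075.37 = 126.26 mm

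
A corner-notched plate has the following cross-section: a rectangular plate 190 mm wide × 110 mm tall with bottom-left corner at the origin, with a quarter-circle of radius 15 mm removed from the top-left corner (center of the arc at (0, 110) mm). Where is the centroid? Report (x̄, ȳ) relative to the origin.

x̄ = 95.76 mm, ȳ = 54.59 mm

Part | A | x̄ᵢ | ȳᵢ | A·x̄ᵢ | A·ȳᵢ
plate | 20900.00 | 95.00 | 55.00 | 1985500.00 | 1149500.00
removed quarter-circle | -176.71 | 6.37 | 103.63 | -1125.00 | -18313.60
Σ | 20723.29 |  |  | 1984375.00 | 1131186.40
x̄ = 1984375.00 / 20723.29 = 95.76 mm
ȳ = 1131186.40 / 20723.29 = 54.59 mm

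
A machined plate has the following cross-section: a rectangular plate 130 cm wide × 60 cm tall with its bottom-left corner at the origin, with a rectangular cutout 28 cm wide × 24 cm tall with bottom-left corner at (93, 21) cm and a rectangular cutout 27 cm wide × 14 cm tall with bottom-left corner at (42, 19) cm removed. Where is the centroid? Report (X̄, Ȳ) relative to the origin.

Part | A | x̄ᵢ | ȳᵢ | A·x̄ᵢ | A·ȳᵢ
plate | 7800.00 | 65.00 | 30.00 | 507000.00 | 234000.00
hole 1 | -672.00 | 107.00 | 33.00 | -71904.00 | -22176.00
hole 2 | -378.00 | 55.50 | 26.00 | -20979.00 | -9828.00
Σ | 6750.00 |  |  | 414117.00 | 201996.00
X̄ = 414117.00 / 6750.00 = 61.35 cm
Ȳ = 201996.00 / 6750.00 = 29.93 cm

X̄ = 61.35 cm, Ȳ = 29.93 cm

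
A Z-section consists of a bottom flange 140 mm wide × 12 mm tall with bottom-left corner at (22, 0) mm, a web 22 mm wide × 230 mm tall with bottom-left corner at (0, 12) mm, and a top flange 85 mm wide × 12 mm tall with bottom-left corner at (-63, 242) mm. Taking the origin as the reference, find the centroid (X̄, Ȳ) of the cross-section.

X̄ = 24.40 mm, Ȳ = 116.71 mm

Part | A | x̄ᵢ | ȳᵢ | A·x̄ᵢ | A·ȳᵢ
bottom flange | 1680.00 | 92.00 | 6.00 | 154560.00 | 10080.00
web | 5060.00 | 11.00 | 127.00 | 55660.00 | 642620.00
top flange | 1020.00 | -20.50 | 248.00 | -20910.00 | 252960.00
Σ | 7760.00 |  |  | 189310.00 | 905660.00
X̄ = 189310.00 / 7760.00 = 24.40 mm
Ȳ = 905660.00 / 7760.00 = 116.71 mm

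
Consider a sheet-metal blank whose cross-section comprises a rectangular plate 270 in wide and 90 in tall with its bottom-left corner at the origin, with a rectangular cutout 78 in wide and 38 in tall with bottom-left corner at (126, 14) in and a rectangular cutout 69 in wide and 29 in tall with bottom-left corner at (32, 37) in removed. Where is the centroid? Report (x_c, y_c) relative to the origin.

x_c = 137.49 in, y_c = 46.17 in

Part | A | x̄ᵢ | ȳᵢ | A·x̄ᵢ | A·ȳᵢ
plate | 24300.00 | 135.00 | 45.00 | 3280500.00 | 1093500.00
hole 1 | -2964.00 | 165.00 | 33.00 | -489060.00 | -97812.00
hole 2 | -2001.00 | 66.50 | 51.50 | -133066.50 | -103051.50
Σ | 19335.00 |  |  | 2658373.50 | 892636.50
x_c = 2658373.50 / 19335.00 = 137.49 in
y_c = 892636.50 / 19335.00 = 46.17 in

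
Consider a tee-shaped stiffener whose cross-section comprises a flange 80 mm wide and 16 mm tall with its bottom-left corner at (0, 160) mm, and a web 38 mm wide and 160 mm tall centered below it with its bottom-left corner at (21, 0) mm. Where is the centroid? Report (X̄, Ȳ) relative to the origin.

Part | A | x̄ᵢ | ȳᵢ | A·x̄ᵢ | A·ȳᵢ
web | 6080.00 | 40.00 | 80.00 | 243200.00 | 486400.00
flange | 1280.00 | 40.00 | 168.00 | 51200.00 | 215040.00
Σ | 7360.00 |  |  | 294400.00 | 701440.00
X̄ = 294400.00 / 7360.00 = 40.00 mm
Ȳ = 701440.00 / 7360.00 = 95.30 mm

X̄ = 40.00 mm, Ȳ = 95.30 mm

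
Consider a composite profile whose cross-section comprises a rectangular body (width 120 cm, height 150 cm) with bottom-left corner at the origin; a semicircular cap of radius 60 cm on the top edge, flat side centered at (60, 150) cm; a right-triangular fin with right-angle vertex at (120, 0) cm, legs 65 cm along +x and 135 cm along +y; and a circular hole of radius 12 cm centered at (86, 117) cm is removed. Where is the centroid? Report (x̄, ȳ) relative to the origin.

x̄ = 72.56 cm, ȳ = 90.13 cm

Part | A | x̄ᵢ | ȳᵢ | A·x̄ᵢ | A·ȳᵢ
rectangular body | 18000.00 | 60.00 | 75.00 | 1080000.00 | 1350000.00
semicircular top | 5654.87 | 60.00 | 175.46 | 339292.01 | 992230.02
triangular fin | 4387.50 | 141.67 | 45.00 | 621562.50 | 197437.50
hole | -452.39 | 86.00 | 117.00 | -38905.48 | -52929.55
Σ | 27589.98 |  |  | 2001949.02 | 2486737.96
x̄ = 2001949.02 / 27589.98 = 72.56 cm
ȳ = 2486737.96 / 27589.98 = 90.13 cm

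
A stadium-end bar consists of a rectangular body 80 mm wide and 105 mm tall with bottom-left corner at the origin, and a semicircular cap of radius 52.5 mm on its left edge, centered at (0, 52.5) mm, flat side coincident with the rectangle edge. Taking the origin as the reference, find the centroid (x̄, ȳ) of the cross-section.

rectangular body: A = 80 × 105 = 8400.00, centroid at (40.00, 52.50).
semicircular end: A = ½π·52.5² = 4329.51, centroid at (-22.28, 52.50).
ΣA = 12729.51 mm², ΣAx̄ = 239531.25 mm³, ΣAȳ = 668299.14 mm³.
x̄ = 239531.25/12729.51 = 18.82 mm; ȳ = 668299.14/12729.51 = 52.50 mm.

x̄ = 18.82 mm, ȳ = 52.50 mm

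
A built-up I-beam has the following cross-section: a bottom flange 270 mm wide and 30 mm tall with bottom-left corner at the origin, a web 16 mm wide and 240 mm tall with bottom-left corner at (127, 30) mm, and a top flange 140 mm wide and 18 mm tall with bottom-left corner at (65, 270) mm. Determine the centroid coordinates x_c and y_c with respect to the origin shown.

x_c = 135.00 mm, y_c = 96.86 mm

Part | A | x̄ᵢ | ȳᵢ | A·x̄ᵢ | A·ȳᵢ
bottom flange | 8100.00 | 135.00 | 15.00 | 1093500.00 | 121500.00
web | 3840.00 | 135.00 | 150.00 | 518400.00 | 576000.00
top flange | 2520.00 | 135.00 | 279.00 | 340200.00 | 703080.00
Σ | 14460.00 |  |  | 1952100.00 | 1400580.00
x_c = 1952100.00 / 14460.00 = 135.00 mm
y_c = 1400580.00 / 14460.00 = 96.86 mm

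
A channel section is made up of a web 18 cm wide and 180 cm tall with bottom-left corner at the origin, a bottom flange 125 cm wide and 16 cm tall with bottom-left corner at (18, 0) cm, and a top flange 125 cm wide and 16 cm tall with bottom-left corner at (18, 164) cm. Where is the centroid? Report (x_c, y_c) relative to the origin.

x_c = 48.50 cm, y_c = 90.00 cm

Part | A | x̄ᵢ | ȳᵢ | A·x̄ᵢ | A·ȳᵢ
web | 3240.00 | 9.00 | 90.00 | 29160.00 | 291600.00
bottom flange | 2000.00 | 80.50 | 8.00 | 161000.00 | 16000.00
top flange | 2000.00 | 80.50 | 172.00 | 161000.00 | 344000.00
Σ | 7240.00 |  |  | 351160.00 | 651600.00
x_c = 351160.00 / 7240.00 = 48.50 cm
y_c = 651600.00 / 7240.00 = 90.00 cm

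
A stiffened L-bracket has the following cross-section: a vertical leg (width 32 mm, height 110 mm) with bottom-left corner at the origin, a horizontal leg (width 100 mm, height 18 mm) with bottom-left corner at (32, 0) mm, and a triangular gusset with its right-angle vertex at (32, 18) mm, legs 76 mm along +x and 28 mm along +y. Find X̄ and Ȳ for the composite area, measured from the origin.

vertical leg: A = 32 × 110 = 3520.00, centroid at (16.00, 55.00).
horizontal leg: A = 100 × 18 = 1800.00, centroid at (82.00, 9.00).
gusset: A = ½·76·28 = 1064.00, centroid at (57.33, 27.33).
ΣA = 6384.00 mm², ΣAX̄ = 264922.67 mm³, ΣAȲ = 238882.67 mm³.
X̄ = 264922.67/6384.00 = 41.50 mm; Ȳ = 238882.67/6384.00 = 37.42 mm.

X̄ = 41.50 mm, Ȳ = 37.42 mm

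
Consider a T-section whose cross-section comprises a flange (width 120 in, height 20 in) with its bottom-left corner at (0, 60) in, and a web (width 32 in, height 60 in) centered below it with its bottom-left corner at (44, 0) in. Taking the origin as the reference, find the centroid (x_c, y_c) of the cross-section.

Part | A | x̄ᵢ | ȳᵢ | A·x̄ᵢ | A·ȳᵢ
web | 1920.00 | 60.00 | 30.00 | 115200.00 | 57600.00
flange | 2400.00 | 60.00 | 70.00 | 144000.00 | 168000.00
Σ | 4320.00 |  |  | 259200.00 | 225600.00
x_c = 259200.00 / 4320.00 = 60.00 in
y_c = 225600.00 / 4320.00 = 52.22 in

x_c = 60.00 in, y_c = 52.22 in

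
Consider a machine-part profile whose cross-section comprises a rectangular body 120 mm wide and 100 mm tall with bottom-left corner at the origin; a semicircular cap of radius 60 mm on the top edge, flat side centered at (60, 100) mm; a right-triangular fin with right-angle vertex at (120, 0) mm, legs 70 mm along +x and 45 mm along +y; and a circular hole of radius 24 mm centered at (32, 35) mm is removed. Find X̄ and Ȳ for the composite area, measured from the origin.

X̄ = 70.44 mm, Ȳ = 72.89 mm

Part | A | x̄ᵢ | ȳᵢ | A·x̄ᵢ | A·ȳᵢ
rectangular body | 12000.00 | 60.00 | 50.00 | 720000.00 | 600000.00
semicircular top | 5654.87 | 60.00 | 125.46 | 339292.01 | 709486.68
triangular fin | 1575.00 | 143.33 | 15.00 | 225750.00 | 23625.00
hole | -1809.56 | 32.00 | 35.00 | -57905.84 | -63334.51
Σ | 17420.31 |  |  | 1227136.17 | 1269777.17
X̄ = 1227136.17 / 17420.31 = 70.44 mm
Ȳ = 1269777.17 / 17420.31 = 72.89 mm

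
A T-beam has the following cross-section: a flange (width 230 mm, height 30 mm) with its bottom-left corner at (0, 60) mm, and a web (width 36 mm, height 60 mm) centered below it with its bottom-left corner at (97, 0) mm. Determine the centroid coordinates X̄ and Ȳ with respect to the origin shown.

web: A = 36 × 60 = 2160.00, centroid at (115.00, 30.00).
flange: A = 230 × 30 = 6900.00, centroid at (115.00, 75.00).
ΣA = 9060.00 mm², ΣAX̄ = 1041900.00 mm³, ΣAȲ = 582300.00 mm³.
X̄ = 1041900.00/9060.00 = 115.00 mm; Ȳ = 582300.00/9060.00 = 64.27 mm.

X̄ = 115.00 mm, Ȳ = 64.27 mm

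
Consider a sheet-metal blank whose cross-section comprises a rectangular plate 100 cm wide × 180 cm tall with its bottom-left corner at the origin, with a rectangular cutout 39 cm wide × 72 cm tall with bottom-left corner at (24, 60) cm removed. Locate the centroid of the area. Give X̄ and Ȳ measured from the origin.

plate: A = 100 × 180 = 18000.00, centroid at (50.00, 90.00).
hole: A = −(39 × 72) = -2808.00, centroid at (43.50, 96.00).
ΣA = 15192.00 cm²
ΣAX̄ = (18000.00)(50.00) + (-2808.00)(43.50) = 777852.00 cm³
ΣAȲ = (18000.00)(90.00) + (-2808.00)(96.00) = 1350432.00 cm³
X̄ = 777852.00 / 15192.00 = 51.20 cm
Ȳ = 1350432.00 / 15192.00 = 88.89 cm

X̄ = 51.20 cm, Ȳ = 88.89 cm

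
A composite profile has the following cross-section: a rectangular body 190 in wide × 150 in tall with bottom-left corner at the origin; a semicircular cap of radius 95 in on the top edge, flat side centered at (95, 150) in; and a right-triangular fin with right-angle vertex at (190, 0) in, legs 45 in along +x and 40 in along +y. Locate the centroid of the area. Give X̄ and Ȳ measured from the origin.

X̄ = 97.27 in, Ȳ = 111.24 in

rectangular body: A = 190 × 150 = 28500.00, centroid at (95.00, 75.00).
semicircular top: A = ½π·95² = 14176.44, centroid at (95.00, 190.32).
triangular fin: A = ½·45·40 = 900.00, centroid at (205.00, 13.33).
ΣA = 43576.44 in²
ΣAX̄ = (28500.00)(95.00) + (14176.44)(95.00) + (900.00)(205.00) = 4238761.50 in³
ΣAȲ = (28500.00)(75.00) + (14176.44)(190.32) + (900.00)(13.33) = 4847548.86 in³
X̄ = 4238761.50 / 43576.44 = 97.27 in
Ȳ = 4847548.86 / 43576.44 = 111.24 in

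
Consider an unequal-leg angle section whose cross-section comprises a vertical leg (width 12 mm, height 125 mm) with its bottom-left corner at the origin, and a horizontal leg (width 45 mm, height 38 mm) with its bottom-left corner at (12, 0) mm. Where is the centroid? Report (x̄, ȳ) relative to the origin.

x̄ = 21.18 mm, ȳ = 39.33 mm

vertical leg: A = 12 × 125 = 1500.00, centroid at (6.00, 62.50).
horizontal leg: A = 45 × 38 = 1710.00, centroid at (34.50, 19.00).
ΣA = 3210.00 mm², ΣAx̄ = 67995.00 mm³, ΣAȳ = 126240.00 mm³.
x̄ = 67995.00/3210.00 = 21.18 mm; ȳ = 126240.00/3210.00 = 39.33 mm.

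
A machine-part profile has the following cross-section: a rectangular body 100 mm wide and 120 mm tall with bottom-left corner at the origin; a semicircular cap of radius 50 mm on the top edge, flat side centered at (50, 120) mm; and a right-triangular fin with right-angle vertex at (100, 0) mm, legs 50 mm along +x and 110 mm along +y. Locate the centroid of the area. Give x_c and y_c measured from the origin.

x_c = 59.82 mm, y_c = 73.64 mm

rectangular body: A = 100 × 120 = 12000.00, centroid at (50.00, 60.00).
semicircular top: A = ½π·50² = 3926.99, centroid at (50.00, 141.22).
triangular fin: A = ½·50·110 = 2750.00, centroid at (116.67, 36.67).
ΣA = 18676.99 mm²
ΣAx_c = (12000.00)(50.00) + (3926.99)(50.00) + (2750.00)(116.67) = 1117182.87 mm³
ΣAy_c = (12000.00)(60.00) + (3926.99)(141.22) + (2750.00)(36.67) = 1375405.56 mm³
x_c = 1117182.87 / 18676.99 = 59.82 mm
y_c = 1375405.56 / 18676.99 = 73.64 mm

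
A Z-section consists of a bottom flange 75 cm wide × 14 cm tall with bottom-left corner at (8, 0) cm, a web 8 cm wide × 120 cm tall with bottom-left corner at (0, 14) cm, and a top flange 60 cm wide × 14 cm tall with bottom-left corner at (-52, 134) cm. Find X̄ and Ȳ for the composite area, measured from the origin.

Part | A | x̄ᵢ | ȳᵢ | A·x̄ᵢ | A·ȳᵢ
bottom flange | 1050.00 | 45.50 | 7.00 | 47775.00 | 7350.00
web | 960.00 | 4.00 | 74.00 | 3840.00 | 71040.00
top flange | 840.00 | -22.00 | 141.00 | -18480.00 | 118440.00
Σ | 2850.00 |  |  | 33135.00 | 196830.00
X̄ = 33135.00 / 2850.00 = 11.63 cm
Ȳ = 196830.00 / 2850.00 = 69.06 cm

X̄ = 11.63 cm, Ȳ = 69.06 cm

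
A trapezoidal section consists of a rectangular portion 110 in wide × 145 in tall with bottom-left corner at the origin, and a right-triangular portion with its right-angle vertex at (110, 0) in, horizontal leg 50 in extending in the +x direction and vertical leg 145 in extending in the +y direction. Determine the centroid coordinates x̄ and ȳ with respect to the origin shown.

rectangular portion: A = 110 × 145 = 15950.00, centroid at (55.00, 72.50).
triangular portion: A = ½·50·145 = 3625.00, centroid at (126.67, 48.33).
ΣA = 19575.00 in², ΣAx̄ = 1336416.67 in³, ΣAȳ = 1331583.33 in³.
x̄ = 1336416.67/19575.00 = 68.27 in; ȳ = 1331583.33/19575.00 = 68.02 in.

x̄ = 68.27 in, ȳ = 68.02 in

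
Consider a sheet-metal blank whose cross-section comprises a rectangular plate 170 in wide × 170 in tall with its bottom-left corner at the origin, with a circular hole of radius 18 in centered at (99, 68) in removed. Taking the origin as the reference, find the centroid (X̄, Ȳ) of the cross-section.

X̄ = 84.49 in, Ȳ = 85.62 in

plate: A = 170 × 170 = 28900.00, centroid at (85.00, 85.00).
hole: A = −π·18² = -1017.88, centroid at (99.00, 68.00).
ΣA = 27882.12 in², ΣAX̄ = 2355730.27 in³, ΣAȲ = 2387284.43 in³.
X̄ = 2355730.27/27882.12 = 84.49 in; Ȳ = 2387284.43/27882.12 = 85.62 in.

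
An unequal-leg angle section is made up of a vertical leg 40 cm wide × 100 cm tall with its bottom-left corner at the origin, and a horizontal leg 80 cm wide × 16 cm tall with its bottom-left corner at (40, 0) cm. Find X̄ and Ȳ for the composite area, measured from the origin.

X̄ = 34.55 cm, Ȳ = 39.82 cm

vertical leg: A = 40 × 100 = 4000.00, centroid at (20.00, 50.00).
horizontal leg: A = 80 × 16 = 1280.00, centroid at (80.00, 8.00).
ΣA = 5280.00 cm², ΣAX̄ = 182400.00 cm³, ΣAȲ = 210240.00 cm³.
X̄ = 182400.00/5280.00 = 34.55 cm; Ȳ = 210240.00/5280.00 = 39.82 cm.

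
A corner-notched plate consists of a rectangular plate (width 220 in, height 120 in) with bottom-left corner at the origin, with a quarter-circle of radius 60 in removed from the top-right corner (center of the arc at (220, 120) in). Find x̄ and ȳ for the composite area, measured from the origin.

x̄ = 99.86 in, ȳ = 55.86 in

plate: A = 220 × 120 = 26400.00, centroid at (110.00, 60.00).
removed quarter-circle: A = −¼π·60² = -2827.43, centroid at (194.54, 94.54).
ΣA = 23572.57 in², ΣAx̄ = 2353964.65 in³, ΣAȳ = 1316707.99 in³.
x̄ = 2353964.65/23572.57 = 99.86 in; ȳ = 1316707.99/23572.57 = 55.86 in.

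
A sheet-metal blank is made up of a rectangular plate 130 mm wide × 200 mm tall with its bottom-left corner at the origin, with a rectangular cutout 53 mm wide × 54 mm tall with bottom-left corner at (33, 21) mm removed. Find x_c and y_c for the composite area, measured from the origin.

plate: A = 130 × 200 = 26000.00, centroid at (65.00, 100.00).
hole: A = −(53 × 54) = -2862.00, centroid at (59.50, 48.00).
ΣA = 23138.00 mm², ΣAx_c = 1519711.00 mm³, ΣAy_c = 2462624.00 mm³.
x_c = 1519711.00/23138.00 = 65.68 mm; y_c = 2462624.00/23138.00 = 106.43 mm.

x_c = 65.68 mm, y_c = 106.43 mm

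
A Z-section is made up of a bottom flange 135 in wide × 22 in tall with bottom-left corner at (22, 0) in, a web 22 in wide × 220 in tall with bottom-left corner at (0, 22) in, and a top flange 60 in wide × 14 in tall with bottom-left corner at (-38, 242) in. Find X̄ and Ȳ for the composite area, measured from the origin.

X̄ = 36.11 in, Ȳ = 101.82 in

bottom flange: A = 135 × 22 = 2970.00, centroid at (89.50, 11.00).
web: A = 22 × 220 = 4840.00, centroid at (11.00, 132.00).
top flange: A = 60 × 14 = 840.00, centroid at (-8.00, 249.00).
ΣA = 8650.00 in²
ΣAX̄ = (2970.00)(89.50) + (4840.00)(11.00) + (840.00)(-8.00) = 312335.00 in³
ΣAȲ = (2970.00)(11.00) + (4840.00)(132.00) + (840.00)(249.00) = 880710.00 in³
X̄ = 312335.00 / 8650.00 = 36.11 in
Ȳ = 880710.00 / 8650.00 = 101.82 in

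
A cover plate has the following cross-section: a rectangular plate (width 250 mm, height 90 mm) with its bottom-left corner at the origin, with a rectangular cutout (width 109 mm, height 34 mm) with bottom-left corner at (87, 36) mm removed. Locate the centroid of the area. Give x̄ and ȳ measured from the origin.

x̄ = 121.75 mm, ȳ = 43.42 mm

Part | A | x̄ᵢ | ȳᵢ | A·x̄ᵢ | A·ȳᵢ
plate | 22500.00 | 125.00 | 45.00 | 2812500.00 | 1012500.00
hole | -3706.00 | 141.50 | 53.00 | -524399.00 | -196418.00
Σ | 18794.00 |  |  | 2288101.00 | 816082.00
x̄ = 2288101.00 / 18794.00 = 121.75 mm
ȳ = 816082.00 / 18794.00 = 43.42 mm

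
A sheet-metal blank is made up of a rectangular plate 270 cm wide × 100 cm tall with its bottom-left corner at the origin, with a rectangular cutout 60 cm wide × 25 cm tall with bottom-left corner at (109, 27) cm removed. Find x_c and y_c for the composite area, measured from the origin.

x_c = 134.76 cm, y_c = 50.62 cm

plate: A = 270 × 100 = 27000.00, centroid at (135.00, 50.00).
hole: A = −(60 × 25) = -1500.00, centroid at (139.00, 39.50).
ΣA = 25500.00 cm², ΣAx_c = 3436500.00 cm³, ΣAy_c = 1290750.00 cm³.
x_c = 3436500.00/25500.00 = 134.76 cm; y_c = 1290750.00/25500.00 = 50.62 cm.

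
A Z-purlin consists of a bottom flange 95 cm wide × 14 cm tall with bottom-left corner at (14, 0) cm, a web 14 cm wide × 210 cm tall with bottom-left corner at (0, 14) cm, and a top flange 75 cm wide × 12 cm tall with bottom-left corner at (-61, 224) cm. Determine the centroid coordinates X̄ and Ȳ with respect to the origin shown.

bottom flange: A = 95 × 14 = 1330.00, centroid at (61.50, 7.00).
web: A = 14 × 210 = 2940.00, centroid at (7.00, 119.00).
top flange: A = 75 × 12 = 900.00, centroid at (-23.50, 230.00).
ΣA = 5170.00 cm², ΣAX̄ = 81225.00 cm³, ΣAȲ = 566170.00 cm³.
X̄ = 81225.00/5170.00 = 15.71 cm; Ȳ = 566170.00/5170.00 = 109.51 cm.

X̄ = 15.71 cm, Ȳ = 109.51 cm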